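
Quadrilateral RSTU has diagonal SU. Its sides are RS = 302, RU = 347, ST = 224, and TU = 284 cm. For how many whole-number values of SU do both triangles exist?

From triangle RSU: 45 < SU < 649.
From triangle TSU: 60 < SU < 508.
Intersection: 60 < SU < 508, so integers 61 through 507: 447 values.

447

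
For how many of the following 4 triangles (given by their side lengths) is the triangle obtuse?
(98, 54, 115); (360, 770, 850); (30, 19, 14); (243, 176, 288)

2

(98,54,115): 54²+98² = 12520 < 13225 = 115² → obtuse
(360,770,850): 360²+770² = 722500 = 850² → right
(30,19,14): 14²+19² = 557 < 900 = 30² → obtuse
(243,176,288): 176²+243² = 90025 > 82944 = 288² → acute
2 of the 4 are obtuse.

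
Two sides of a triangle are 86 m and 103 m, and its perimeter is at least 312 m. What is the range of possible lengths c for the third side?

123 ≤ c < 189 m

Triangle inequality alone gives 17 < c < 189.
The perimeter condition gives c ≥ 312 − 86 − 103 = 123.
Intersecting the two: 123 ≤ c < 189.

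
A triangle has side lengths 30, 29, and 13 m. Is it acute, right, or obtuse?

Compare the square of the longest side to the sum of squares of the other two: 13² + 29² = 1010 > 900 = 30².

acute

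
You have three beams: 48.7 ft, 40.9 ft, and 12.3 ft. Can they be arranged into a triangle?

The longest side is 48.7, and the other two sum to 53.2.
Since 53.2 > 48.7, the triangle inequality holds.

Yes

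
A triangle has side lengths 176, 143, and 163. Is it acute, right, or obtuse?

acute

Compare the square of the longest side to the sum of squares of the other two: 143² + 163² = 47018 > 30976 = 176².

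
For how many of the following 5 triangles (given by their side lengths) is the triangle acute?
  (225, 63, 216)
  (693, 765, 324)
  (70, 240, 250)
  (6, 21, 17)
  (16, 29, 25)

(225,63,216): 63²+216² = 50625 = 225² → right
(693,765,324): 324²+693² = 585225 = 765² → right
(70,240,250): 70²+240² = 62500 = 250² → right
(6,21,17): 6²+17² = 325 < 441 = 21² → obtuse
(16,29,25): 16²+25² = 881 > 841 = 29² → acute
1 of the 5 is acute.

1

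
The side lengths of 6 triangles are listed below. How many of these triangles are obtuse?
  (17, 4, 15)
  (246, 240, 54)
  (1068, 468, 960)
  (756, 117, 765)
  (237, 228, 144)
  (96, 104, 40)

1

(17,4,15): 4²+15² = 241 < 289 = 17² → obtuse
(246,240,54): 54²+240² = 60516 = 246² → right
(1068,468,960): 468²+960² = 1140624 = 1068² → right
(756,117,765): 117²+756² = 585225 = 765² → right
(237,228,144): 144²+228² = 72720 > 56169 = 237² → acute
(96,104,40): 40²+96² = 10816 = 104² → right
1 of the 6 is obtuse.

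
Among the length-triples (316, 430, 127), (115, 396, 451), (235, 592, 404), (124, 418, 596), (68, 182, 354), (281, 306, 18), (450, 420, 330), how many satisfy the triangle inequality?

4

(127,316,430): 127+316 > 430 → valid
(115,396,451): 115+396 > 451 → valid
(235,404,592): 235+404 > 592 → valid
(124,418,596): 124+418 ≤ 596 → not valid
(68,182,354): 68+182 ≤ 354 → not valid
(18,281,306): 18+281 ≤ 306 → not valid
(330,420,450): 330+420 > 450 → valid
4 of the 7 triples form a triangle.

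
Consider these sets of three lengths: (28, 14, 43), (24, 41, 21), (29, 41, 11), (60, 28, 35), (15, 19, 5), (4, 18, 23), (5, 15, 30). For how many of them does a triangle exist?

3

(14,28,43): 14+28 ≤ 43 → not valid
(21,24,41): 21+24 > 41 → valid
(11,29,41): 11+29 ≤ 41 → not valid
(28,35,60): 28+35 > 60 → valid
(5,15,19): 5+15 > 19 → valid
(4,18,23): 4+18 ≤ 23 → not valid
(5,15,30): 5+15 ≤ 30 → not valid
3 of the 7 triples form a triangle.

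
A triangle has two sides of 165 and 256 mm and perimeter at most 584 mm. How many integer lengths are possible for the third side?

72

Triangle inequality: 91 < x < 421. Perimeter ≤ 584 gives x ≤ 584 − 165 − 256 = 163.
So 91 < x ≤ 163; integers 92 through 163: 72 values.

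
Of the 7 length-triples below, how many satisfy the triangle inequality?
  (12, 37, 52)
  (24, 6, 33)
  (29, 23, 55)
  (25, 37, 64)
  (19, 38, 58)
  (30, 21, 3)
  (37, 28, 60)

(12,37,52): 12+37 ≤ 52 → not valid
(6,24,33): 6+24 ≤ 33 → not valid
(23,29,55): 23+29 ≤ 55 → not valid
(25,37,64): 25+37 ≤ 64 → not valid
(19,38,58): 19+38 ≤ 58 → not valid
(3,21,30): 3+21 ≤ 30 → not valid
(28,37,60): 28+37 > 60 → valid
1 of the 7 triples forms a triangle.

1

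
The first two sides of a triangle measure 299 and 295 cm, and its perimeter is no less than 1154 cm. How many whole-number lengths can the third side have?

Triangle inequality: 4 < x < 594. Perimeter ≥ 1154 gives x ≥ 1154 − 299 − 295 = 560.
So 560 ≤ x < 594; integers 560 through 593: 34 values.

34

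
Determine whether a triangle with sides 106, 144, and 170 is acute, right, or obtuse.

acute

Compare the square of the longest side to the sum of squares of the other two: 106² + 144² = 31972 > 28900 = 170².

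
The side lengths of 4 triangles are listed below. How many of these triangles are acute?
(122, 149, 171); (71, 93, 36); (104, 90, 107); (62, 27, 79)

(122,149,171): 122²+149² = 37085 > 29241 = 171² → acute
(71,93,36): 36²+71² = 6337 < 8649 = 93² → obtuse
(104,90,107): 90²+104² = 18916 > 11449 = 107² → acute
(62,27,79): 27²+62² = 4573 < 6241 = 79² → obtuse
2 of the 4 are acute.

2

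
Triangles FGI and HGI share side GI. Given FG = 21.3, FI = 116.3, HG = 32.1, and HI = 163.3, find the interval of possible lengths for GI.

From triangle FGI: |21.3 − 116.3| < GI < 21.3 + 116.3, i.e. 95.0 < GI < 137.6.
From triangle HGI: 131.2 < GI < 195.4.
Both must hold, so GI lies in the intersection.

131.2 < GI < 137.6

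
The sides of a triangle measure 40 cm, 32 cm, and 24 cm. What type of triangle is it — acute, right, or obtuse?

Compare the square of the longest side to the sum of squares of the other two: 24² + 32² = 1600 = 40².

right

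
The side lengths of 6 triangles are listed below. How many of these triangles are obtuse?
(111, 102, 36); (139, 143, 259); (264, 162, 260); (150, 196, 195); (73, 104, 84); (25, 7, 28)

3

(111,102,36): 36²+102² = 11700 < 12321 = 111² → obtuse
(139,143,259): 139²+143² = 39770 < 67081 = 259² → obtuse
(264,162,260): 162²+260² = 93844 > 69696 = 264² → acute
(150,196,195): 150²+195² = 60525 > 38416 = 196² → acute
(73,104,84): 73²+84² = 12385 > 10816 = 104² → acute
(25,7,28): 7²+25² = 674 < 784 = 28² → obtuse
3 of the 6 are obtuse.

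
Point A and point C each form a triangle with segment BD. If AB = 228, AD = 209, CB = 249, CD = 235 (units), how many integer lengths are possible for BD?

From triangle ABD: 19 < BD < 437.
From triangle CBD: 14 < BD < 484.
Intersection: 19 < BD < 437, so integers 20 through 436: 417 values.

417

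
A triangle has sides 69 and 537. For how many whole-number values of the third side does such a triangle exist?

The third side lies in the open interval (468, 606).
Integers from 469 to 605 inclusive: 605 − 469 + 1 = 137.

137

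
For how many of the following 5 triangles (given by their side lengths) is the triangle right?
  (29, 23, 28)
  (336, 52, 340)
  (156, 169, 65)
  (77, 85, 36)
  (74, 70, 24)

(29,23,28): 23²+28² = 1313 > 841 = 29² → acute
(336,52,340): 52²+336² = 115600 = 340² → right
(156,169,65): 65²+156² = 28561 = 169² → right
(77,85,36): 36²+77² = 7225 = 85² → right
(74,70,24): 24²+70² = 5476 = 74² → right
4 of the 5 are right.

4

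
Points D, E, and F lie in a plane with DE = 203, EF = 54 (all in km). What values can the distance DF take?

149 ≤ DF ≤ 257 km

By the triangle inequality, |203 − 54| ≤ DF ≤ 203 + 54.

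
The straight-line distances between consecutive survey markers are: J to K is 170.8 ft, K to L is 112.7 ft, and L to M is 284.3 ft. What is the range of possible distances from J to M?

0.8 ≤ JM ≤ 567.8 ft

The maximum is all hops collinear in one direction: 170.8 + 112.7 + 284.3 = 567.8.
The longest hop is 284.3; the others sum to 283.5. Folding the others back against it leaves at least 284.3 − 283.5 = 0.8.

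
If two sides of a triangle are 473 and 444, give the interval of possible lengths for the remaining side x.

29 < x < 917

By the triangle inequality, x must be less than 473 + 444 = 917 and greater than |473 − 444| = 29.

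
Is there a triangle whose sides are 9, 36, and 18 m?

No

The longest side is 36, but the other two sum to only 27.
27 < 36, so the triangle inequality fails.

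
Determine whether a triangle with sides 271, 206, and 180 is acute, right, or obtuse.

acute

Compare the square of the longest side to the sum of squares of the other two: 180² + 206² = 74836 > 73441 = 271².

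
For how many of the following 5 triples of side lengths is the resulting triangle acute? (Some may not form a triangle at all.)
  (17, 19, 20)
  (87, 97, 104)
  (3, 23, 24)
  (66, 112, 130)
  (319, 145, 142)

2

(17,19,20): 17²+19² = 650 > 400 = 20² → acute
(87,97,104): 87²+97² = 16978 > 10816 = 104² → acute
(3,23,24): 3²+23² = 538 < 576 = 24² → obtuse
(66,112,130): 66²+112² = 16900 = 130² → right
(319,145,142): 142+145 ≤ 319, not a triangle
2 of the 5 are acute.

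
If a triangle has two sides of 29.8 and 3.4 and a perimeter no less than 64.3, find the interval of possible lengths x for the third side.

Triangle inequality alone gives 26.4 < x < 33.2.
The perimeter condition gives x ≥ 64.3 − 29.8 − 3.4 = 31.1.
Intersecting the two: 31.1 ≤ x < 33.2.

31.1 ≤ x < 33.2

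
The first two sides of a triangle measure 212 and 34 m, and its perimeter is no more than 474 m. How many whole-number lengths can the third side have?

Triangle inequality: 178 < x < 246. Perimeter ≤ 474 gives x ≤ 474 − 212 − 34 = 228.
So 178 < x ≤ 228; integers 179 through 228: 50 values.

50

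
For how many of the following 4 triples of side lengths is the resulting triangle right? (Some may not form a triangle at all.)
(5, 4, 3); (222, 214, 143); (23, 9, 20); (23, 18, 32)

(5,4,3): 3²+4² = 25 = 5² → right
(222,214,143): 143²+214² = 66245 > 49284 = 222² → acute
(23,9,20): 9²+20² = 481 < 529 = 23² → obtuse
(23,18,32): 18²+23² = 853 < 1024 = 32² → obtuse
1 of the 4 is right.

1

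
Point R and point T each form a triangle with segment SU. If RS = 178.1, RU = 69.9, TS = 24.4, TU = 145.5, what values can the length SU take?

From triangle RSU: |178.1 − 69.9| < SU < 178.1 + 69.9, i.e. 108.2 < SU < 248.0.
From triangle TSU: 121.1 < SU < 169.9.
Both must hold, so SU lies in the intersection.

121.1 < SU < 169.9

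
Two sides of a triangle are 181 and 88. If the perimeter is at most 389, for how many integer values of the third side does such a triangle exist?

Triangle inequality: 93 < x < 269. Perimeter ≤ 389 gives x ≤ 389 − 181 − 88 = 120.
So 93 < x ≤ 120; integers 94 through 120: 27 values.

27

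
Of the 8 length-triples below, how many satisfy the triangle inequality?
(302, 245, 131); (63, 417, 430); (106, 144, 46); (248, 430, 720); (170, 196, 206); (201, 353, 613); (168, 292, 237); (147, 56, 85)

5

(131,245,302): 131+245 > 302 → valid
(63,417,430): 63+417 > 430 → valid
(46,106,144): 46+106 > 144 → valid
(248,430,720): 248+430 ≤ 720 → not valid
(170,196,206): 170+196 > 206 → valid
(201,353,613): 201+353 ≤ 613 → not valid
(168,237,292): 168+237 > 292 → valid
(56,85,147): 56+85 ≤ 147 → not valid
5 of the 8 triples form a triangle.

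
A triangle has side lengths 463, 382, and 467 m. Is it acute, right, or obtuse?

Compare the square of the longest side to the sum of squares of the other two: 382² + 463² = 360293 > 218089 = 467².

acute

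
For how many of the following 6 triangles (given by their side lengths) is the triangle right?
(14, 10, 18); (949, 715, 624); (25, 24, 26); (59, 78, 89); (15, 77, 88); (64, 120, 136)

2

(14,10,18): 10²+14² = 296 < 324 = 18² → obtuse
(949,715,624): 624²+715² = 900601 = 949² → right
(25,24,26): 24²+25² = 1201 > 676 = 26² → acute
(59,78,89): 59²+78² = 9565 > 7921 = 89² → acute
(15,77,88): 15²+77² = 6154 < 7744 = 88² → obtuse
(64,120,136): 64²+120² = 18496 = 136² → right
2 of the 6 are right.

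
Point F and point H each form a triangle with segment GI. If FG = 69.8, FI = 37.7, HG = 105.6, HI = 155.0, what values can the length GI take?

From triangle FGI: |69.8 − 37.7| < GI < 69.8 + 37.7, i.e. 32.1 < GI < 107.5.
From triangle HGI: 49.4 < GI < 260.6.
Both must hold, so GI lies in the intersection.

49.4 < GI < 107.5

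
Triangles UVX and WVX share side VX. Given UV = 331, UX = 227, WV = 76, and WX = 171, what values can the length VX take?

From triangle UVX: |331 − 227| < VX < 331 + 227, i.e. 104 < VX < 558.
From triangle WVX: 95 < VX < 247.
Both must hold, so VX lies in the intersection.

104 < VX < 247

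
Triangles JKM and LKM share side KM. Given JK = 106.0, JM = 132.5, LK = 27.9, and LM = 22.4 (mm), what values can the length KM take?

26.5 < KM < 50.3

From triangle JKM: |106.0 − 132.5| < KM < 106.0 + 132.5, i.e. 26.5 < KM < 238.5.
From triangle LKM: 5.5 < KM < 50.3.
Both must hold, so KM lies in the intersection.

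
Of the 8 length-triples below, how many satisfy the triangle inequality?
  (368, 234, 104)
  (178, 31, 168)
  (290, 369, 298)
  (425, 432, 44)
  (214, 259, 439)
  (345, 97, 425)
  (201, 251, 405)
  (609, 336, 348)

7

(104,234,368): 104+234 ≤ 368 → not valid
(31,168,178): 31+168 > 178 → valid
(290,298,369): 290+298 > 369 → valid
(44,425,432): 44+425 > 432 → valid
(214,259,439): 214+259 > 439 → valid
(97,345,425): 97+345 > 425 → valid
(201,251,405): 201+251 > 405 → valid
(336,348,609): 336+348 > 609 → valid
7 of the 8 triples form a triangle.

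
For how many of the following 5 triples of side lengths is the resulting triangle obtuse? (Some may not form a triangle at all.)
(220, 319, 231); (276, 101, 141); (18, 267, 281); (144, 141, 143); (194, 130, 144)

1

(220,319,231): 220²+231² = 101761 = 319² → right
(276,101,141): 101+141 ≤ 276, not a triangle
(18,267,281): 18²+267² = 71613 < 78961 = 281² → obtuse
(144,141,143): 141²+143² = 40330 > 20736 = 144² → acute
(194,130,144): 130²+144² = 37636 = 194² → right
1 of the 5 is obtuse.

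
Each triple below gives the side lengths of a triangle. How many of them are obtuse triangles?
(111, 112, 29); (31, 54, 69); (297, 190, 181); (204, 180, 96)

2

(111,112,29): 29²+111² = 13162 > 12544 = 112² → acute
(31,54,69): 31²+54² = 3877 < 4761 = 69² → obtuse
(297,190,181): 181²+190² = 68861 < 88209 = 297² → obtuse
(204,180,96): 96²+180² = 41616 = 204² → right
2 of the 4 are obtuse.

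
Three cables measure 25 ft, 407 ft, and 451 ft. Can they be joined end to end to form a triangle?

The longest side is 451, but the other two sum to only 432.
432 < 451, so the triangle inequality fails.

No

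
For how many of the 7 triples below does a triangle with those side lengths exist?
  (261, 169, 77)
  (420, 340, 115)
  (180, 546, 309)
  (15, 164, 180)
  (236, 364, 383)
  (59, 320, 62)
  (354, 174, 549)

2

(77,169,261): 77+169 ≤ 261 → not valid
(115,340,420): 115+340 > 420 → valid
(180,309,546): 180+309 ≤ 546 → not valid
(15,164,180): 15+164 ≤ 180 → not valid
(236,364,383): 236+364 > 383 → valid
(59,62,320): 59+62 ≤ 320 → not valid
(174,354,549): 174+354 ≤ 549 → not valid
2 of the 7 triples form a triangle.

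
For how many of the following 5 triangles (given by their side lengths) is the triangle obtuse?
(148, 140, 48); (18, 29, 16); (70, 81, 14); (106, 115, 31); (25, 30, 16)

(148,140,48): 48²+140² = 21904 = 148² → right
(18,29,16): 16²+18² = 580 < 841 = 29² → obtuse
(70,81,14): 14²+70² = 5096 < 6561 = 81² → obtuse
(106,115,31): 31²+106² = 12197 < 13225 = 115² → obtuse
(25,30,16): 16²+25² = 881 < 900 = 30² → obtuse
4 of the 5 are obtuse.

4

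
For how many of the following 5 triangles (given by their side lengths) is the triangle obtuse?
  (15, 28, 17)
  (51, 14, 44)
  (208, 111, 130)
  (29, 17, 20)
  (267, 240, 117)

4

(15,28,17): 15²+17² = 514 < 784 = 28² → obtuse
(51,14,44): 14²+44² = 2132 < 2601 = 51² → obtuse
(208,111,130): 111²+130² = 29221 < 43264 = 208² → obtuse
(29,17,20): 17²+20² = 689 < 841 = 29² → obtuse
(267,240,117): 117²+240² = 71289 = 267² → right
4 of the 5 are obtuse.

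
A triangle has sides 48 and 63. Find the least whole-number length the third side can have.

16

The third side must be strictly greater than |48 − 63| = 15.
The smallest integer above 15 is 16.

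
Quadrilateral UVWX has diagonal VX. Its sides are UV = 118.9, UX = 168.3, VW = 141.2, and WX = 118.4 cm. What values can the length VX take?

49.4 < VX < 259.6

From triangle UVX: |118.9 − 168.3| < VX < 118.9 + 168.3, i.e. 49.4 < VX < 287.2.
From triangle WVX: 22.8 < VX < 259.6.
Both must hold, so VX lies in the intersection.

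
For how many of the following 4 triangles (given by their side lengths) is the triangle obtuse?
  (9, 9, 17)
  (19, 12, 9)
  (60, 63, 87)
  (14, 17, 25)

3

(9,9,17): 9²+9² = 162 < 289 = 17² → obtuse
(19,12,9): 9²+12² = 225 < 361 = 19² → obtuse
(60,63,87): 60²+63² = 7569 = 87² → right
(14,17,25): 14²+17² = 485 < 625 = 25² → obtuse
3 of the 4 are obtuse.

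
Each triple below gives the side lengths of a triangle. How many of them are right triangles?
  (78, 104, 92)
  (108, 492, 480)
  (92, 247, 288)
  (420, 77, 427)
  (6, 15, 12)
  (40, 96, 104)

(78,104,92): 78²+92² = 14548 > 10816 = 104² → acute
(108,492,480): 108²+480² = 242064 = 492² → right
(92,247,288): 92²+247² = 69473 < 82944 = 288² → obtuse
(420,77,427): 77²+420² = 182329 = 427² → right
(6,15,12): 6²+12² = 180 < 225 = 15² → obtuse
(40,96,104): 40²+96² = 10816 = 104² → right
3 of the 6 are right.

3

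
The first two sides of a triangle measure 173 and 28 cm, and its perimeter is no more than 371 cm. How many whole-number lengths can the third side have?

Triangle inequality: 145 < x < 201. Perimeter ≤ 371 gives x ≤ 371 − 173 − 28 = 170.
So 145 < x ≤ 170; integers 146 through 170: 25 values.

25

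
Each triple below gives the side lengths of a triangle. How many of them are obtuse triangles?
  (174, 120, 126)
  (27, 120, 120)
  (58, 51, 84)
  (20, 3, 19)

2

(174,120,126): 120²+126² = 30276 = 174² → right
(27,120,120): 27²+120² = 15129 > 14400 = 120² → acute
(58,51,84): 51²+58² = 5965 < 7056 = 84² → obtuse
(20,3,19): 3²+19² = 370 < 400 = 20² → obtuse
2 of the 4 are obtuse.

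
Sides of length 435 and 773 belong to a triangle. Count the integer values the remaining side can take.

The third side lies in the open interval (338, 1208).
Integers from 339 to 1207 inclusive: 1207 − 339 + 1 = 869.

869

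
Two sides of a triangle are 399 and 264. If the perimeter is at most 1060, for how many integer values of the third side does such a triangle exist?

262

Triangle inequality: 135 < x < 663. Perimeter ≤ 1060 gives x ≤ 1060 − 399 − 264 = 397.
So 135 < x ≤ 397; integers 136 through 397: 262 values.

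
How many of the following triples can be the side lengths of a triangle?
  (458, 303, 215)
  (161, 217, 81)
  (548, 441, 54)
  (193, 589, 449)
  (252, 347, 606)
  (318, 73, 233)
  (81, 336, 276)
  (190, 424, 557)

5

(215,303,458): 215+303 > 458 → valid
(81,161,217): 81+161 > 217 → valid
(54,441,548): 54+441 ≤ 548 → not valid
(193,449,589): 193+449 > 589 → valid
(252,347,606): 252+347 ≤ 606 → not valid
(73,233,318): 73+233 ≤ 318 → not valid
(81,276,336): 81+276 > 336 → valid
(190,424,557): 190+424 > 557 → valid
5 of the 8 triples form a triangle.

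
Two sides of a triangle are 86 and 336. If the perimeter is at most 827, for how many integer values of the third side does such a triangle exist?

155

Triangle inequality: 250 < x < 422. Perimeter ≤ 827 gives x ≤ 827 − 86 − 336 = 405.
So 250 < x ≤ 405; integers 251 through 405: 155 values.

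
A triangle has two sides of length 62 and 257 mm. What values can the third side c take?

By the triangle inequality, c must be less than 62 + 257 = 319 and greater than |62 − 257| = 195.

195 < c < 319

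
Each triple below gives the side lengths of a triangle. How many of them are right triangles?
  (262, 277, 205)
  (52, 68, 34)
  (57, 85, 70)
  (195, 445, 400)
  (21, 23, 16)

1

(262,277,205): 205²+262² = 110669 > 76729 = 277² → acute
(52,68,34): 34²+52² = 3860 < 4624 = 68² → obtuse
(57,85,70): 57²+70² = 8149 > 7225 = 85² → acute
(195,445,400): 195²+400² = 198025 = 445² → right
(21,23,16): 16²+21² = 697 > 529 = 23² → acute
1 of the 5 is right.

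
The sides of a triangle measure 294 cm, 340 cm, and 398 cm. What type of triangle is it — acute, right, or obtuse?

Compare the square of the longest side to the sum of squares of the other two: 294² + 340² = 202036 > 158404 = 398².

acute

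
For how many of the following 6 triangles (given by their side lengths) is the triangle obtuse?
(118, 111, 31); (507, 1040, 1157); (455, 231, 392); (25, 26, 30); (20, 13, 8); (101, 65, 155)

3

(118,111,31): 31²+111² = 13282 < 13924 = 118² → obtuse
(507,1040,1157): 507²+1040² = 1338649 = 1157² → right
(455,231,392): 231²+392² = 207025 = 455² → right
(25,26,30): 25²+26² = 1301 > 900 = 30² → acute
(20,13,8): 8²+13² = 233 < 400 = 20² → obtuse
(101,65,155): 65²+101² = 14426 < 24025 = 155² → obtuse
3 of the 6 are obtuse.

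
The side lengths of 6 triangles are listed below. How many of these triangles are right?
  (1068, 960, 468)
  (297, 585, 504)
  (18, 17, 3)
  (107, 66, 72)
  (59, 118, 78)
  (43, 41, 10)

(1068,960,468): 468²+960² = 1140624 = 1068² → right
(297,585,504): 297²+504² = 342225 = 585² → right
(18,17,3): 3²+17² = 298 < 324 = 18² → obtuse
(107,66,72): 66²+72² = 9540 < 11449 = 107² → obtuse
(59,118,78): 59²+78² = 9565 < 13924 = 118² → obtuse
(43,41,10): 10²+41² = 1781 < 1849 = 43² → obtuse
2 of the 6 are right.

2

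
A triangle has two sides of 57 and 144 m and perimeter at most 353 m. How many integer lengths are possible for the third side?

Triangle inequality: 87 < x < 201. Perimeter ≤ 353 gives x ≤ 353 − 57 − 144 = 152.
So 87 < x ≤ 152; integers 88 through 152: 65 values.

65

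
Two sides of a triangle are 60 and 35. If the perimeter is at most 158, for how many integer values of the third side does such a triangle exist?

38

Triangle inequality: 25 < x < 95. Perimeter ≤ 158 gives x ≤ 158 − 60 − 35 = 63.
So 25 < x ≤ 63; integers 26 through 63: 38 values.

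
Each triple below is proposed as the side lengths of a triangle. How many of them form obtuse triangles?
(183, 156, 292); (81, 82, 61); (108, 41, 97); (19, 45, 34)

3

(183,156,292): 156²+183² = 57825 < 85264 = 292² → obtuse
(81,82,61): 61²+81² = 10282 > 6724 = 82² → acute
(108,41,97): 41²+97² = 11090 < 11664 = 108² → obtuse
(19,45,34): 19²+34² = 1517 < 2025 = 45² → obtuse
3 of the 4 are obtuse.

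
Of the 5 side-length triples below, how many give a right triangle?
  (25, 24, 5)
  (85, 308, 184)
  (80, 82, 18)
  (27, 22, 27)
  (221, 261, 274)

1

(25,24,5): 5²+24² = 601 < 625 = 25² → obtuse
(85,308,184): 85+184 ≤ 308, not a triangle
(80,82,18): 18²+80² = 6724 = 82² → right
(27,22,27): 22²+27² = 1213 > 729 = 27² → acute
(221,261,274): 221²+261² = 116962 > 75076 = 274² → acute
1 of the 5 is right.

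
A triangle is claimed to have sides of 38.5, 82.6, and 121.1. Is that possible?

No

The two shorter sides sum to 121.1, exactly equal to the longest side 121.1.
That gives only a degenerate (flat) triangle — the inequality must be strict.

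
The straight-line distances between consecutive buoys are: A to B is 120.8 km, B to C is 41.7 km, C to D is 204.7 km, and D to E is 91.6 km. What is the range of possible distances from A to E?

0 ≤ AE ≤ 458.8 km

The maximum is all hops collinear in one direction: 120.8 + 41.7 + 204.7 + 91.6 = 458.8.
The longest hop is 204.7; the others sum to 254.1. Since 204.7 ≤ 254.1, the path can fold back on itself completely, so the minimum distance is 0.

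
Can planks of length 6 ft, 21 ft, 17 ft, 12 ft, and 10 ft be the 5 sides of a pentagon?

A pentagon exists iff every side is shorter than the sum of the others — equivalently, the longest side is less than the sum of the rest.
Longest side 21 < 45 (sum of the remaining 4), so yes.

Yes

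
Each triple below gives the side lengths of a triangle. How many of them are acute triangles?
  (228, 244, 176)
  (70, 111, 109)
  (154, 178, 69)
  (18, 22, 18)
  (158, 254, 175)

(228,244,176): 176²+228² = 82960 > 59536 = 244² → acute
(70,111,109): 70²+109² = 16781 > 12321 = 111² → acute
(154,178,69): 69²+154² = 28477 < 31684 = 178² → obtuse
(18,22,18): 18²+18² = 648 > 484 = 22² → acute
(158,254,175): 158²+175² = 55589 < 64516 = 254² → obtuse
3 of the 5 are acute.

3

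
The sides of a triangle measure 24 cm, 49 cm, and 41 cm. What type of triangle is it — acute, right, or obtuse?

obtuse

Compare the square of the longest side to the sum of squares of the other two: 24² + 41² = 2257 < 2401 = 49².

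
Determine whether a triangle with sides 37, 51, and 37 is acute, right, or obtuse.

Compare the square of the longest side to the sum of squares of the other two: 37² + 37² = 2738 > 2601 = 51².

acute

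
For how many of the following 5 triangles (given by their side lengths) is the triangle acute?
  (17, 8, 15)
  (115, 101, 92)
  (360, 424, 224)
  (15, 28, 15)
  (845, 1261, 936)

1

(17,8,15): 8²+15² = 289 = 17² → right
(115,101,92): 92²+101² = 18665 > 13225 = 115² → acute
(360,424,224): 224²+360² = 179776 = 424² → right
(15,28,15): 15²+15² = 450 < 784 = 28² → obtuse
(845,1261,936): 845²+936² = 1590121 = 1261² → right
1 of the 5 is acute.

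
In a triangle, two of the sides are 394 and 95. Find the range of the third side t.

By the triangle inequality, t must be less than 394 + 95 = 489 and greater than |394 − 95| = 299.

299 < t < 489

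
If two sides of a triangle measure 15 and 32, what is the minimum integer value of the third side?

The third side must be strictly greater than |15 − 32| = 17.
The smallest integer above 17 is 18.

18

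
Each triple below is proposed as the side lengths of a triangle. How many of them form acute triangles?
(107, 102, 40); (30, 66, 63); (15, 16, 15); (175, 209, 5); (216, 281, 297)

(107,102,40): 40²+102² = 12004 > 11449 = 107² → acute
(30,66,63): 30²+63² = 4869 > 4356 = 66² → acute
(15,16,15): 15²+15² = 450 > 256 = 16² → acute
(175,209,5): 5+175 ≤ 209, not a triangle
(216,281,297): 216²+281² = 125617 > 88209 = 297² → acute
4 of the 5 are acute.

4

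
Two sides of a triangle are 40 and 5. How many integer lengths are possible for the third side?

The third side lies in the open interval (35, 45).
Integers from 36 to 44 inclusive: 44 − 36 + 1 = 9.

9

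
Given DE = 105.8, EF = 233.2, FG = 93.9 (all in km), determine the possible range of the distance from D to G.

33.5 ≤ DG ≤ 432.9 km

The maximum is all hops collinear in one direction: 105.8 + 233.2 + 93.9 = 432.9.
The longest hop is 233.2; the others sum to 199.7. Folding the others back against it leaves at least 233.2 − 199.7 = 33.5.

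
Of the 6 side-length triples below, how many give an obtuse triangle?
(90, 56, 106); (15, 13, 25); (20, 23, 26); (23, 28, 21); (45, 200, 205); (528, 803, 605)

1

(90,56,106): 56²+90² = 11236 = 106² → right
(15,13,25): 13²+15² = 394 < 625 = 25² → obtuse
(20,23,26): 20²+23² = 929 > 676 = 26² → acute
(23,28,21): 21²+23² = 970 > 784 = 28² → acute
(45,200,205): 45²+200² = 42025 = 205² → right
(528,803,605): 528²+605² = 644809 = 803² → right
1 of the 6 is obtuse.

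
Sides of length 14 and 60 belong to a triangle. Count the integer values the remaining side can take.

The third side lies in the open interval (46, 74).
Integers from 47 to 73 inclusive: 73 − 47 + 1 = 27.

27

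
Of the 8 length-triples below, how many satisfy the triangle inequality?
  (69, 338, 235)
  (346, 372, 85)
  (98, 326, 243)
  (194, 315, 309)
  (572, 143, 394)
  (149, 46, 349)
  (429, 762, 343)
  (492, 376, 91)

(69,235,338): 69+235 ≤ 338 → not valid
(85,346,372): 85+346 > 372 → valid
(98,243,326): 98+243 > 326 → valid
(194,309,315): 194+309 > 315 → valid
(143,394,572): 143+394 ≤ 572 → not valid
(46,149,349): 46+149 ≤ 349 → not valid
(343,429,762): 343+429 > 762 → valid
(91,376,492): 91+376 ≤ 492 → not valid
4 of the 8 triples form a triangle.

4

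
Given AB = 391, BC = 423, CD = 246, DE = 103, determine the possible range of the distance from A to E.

The maximum is all hops collinear in one direction: 391 + 423 + 246 + 103 = 1163.
The longest hop is 423; the others sum to 740. Since 423 ≤ 740, the path can fold back on itself completely, so the minimum distance is 0.

0 ≤ AE ≤ 1163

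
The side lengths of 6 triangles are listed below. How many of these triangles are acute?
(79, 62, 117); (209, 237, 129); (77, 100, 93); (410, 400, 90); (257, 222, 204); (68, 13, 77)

(79,62,117): 62²+79² = 10085 < 13689 = 117² → obtuse
(209,237,129): 129²+209² = 60322 > 56169 = 237² → acute
(77,100,93): 77²+93² = 14578 > 10000 = 100² → acute
(410,400,90): 90²+400² = 168100 = 410² → right
(257,222,204): 204²+222² = 90900 > 66049 = 257² → acute
(68,13,77): 13²+68² = 4793 < 5929 = 77² → obtuse
3 of the 6 are acute.

3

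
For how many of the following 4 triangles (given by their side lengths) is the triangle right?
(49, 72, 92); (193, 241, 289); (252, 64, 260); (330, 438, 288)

2

(49,72,92): 49²+72² = 7585 < 8464 = 92² → obtuse
(193,241,289): 193²+241² = 95330 > 83521 = 289² → acute
(252,64,260): 64²+252² = 67600 = 260² → right
(330,438,288): 288²+330² = 191844 = 438² → right
2 of the 4 are right.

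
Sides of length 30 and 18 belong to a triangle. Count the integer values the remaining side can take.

35

The third side lies in the open interval (12, 48).
Integers from 13 to 47 inclusive: 47 − 13 + 1 = 35.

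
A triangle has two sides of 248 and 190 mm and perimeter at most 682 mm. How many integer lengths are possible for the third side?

186

Triangle inequality: 58 < x < 438. Perimeter ≤ 682 gives x ≤ 682 − 248 − 190 = 244.
So 58 < x ≤ 244; integers 59 through 244: 186 values.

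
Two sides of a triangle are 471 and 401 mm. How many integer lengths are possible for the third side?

801

The third side lies in the open interval (70, 872).
Integers from 71 to 871 inclusive: 871 − 71 + 1 = 801.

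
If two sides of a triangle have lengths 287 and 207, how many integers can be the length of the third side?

413

The third side lies in the open interval (80, 494).
Integers from 81 to 493 inclusive: 493 − 81 + 1 = 413.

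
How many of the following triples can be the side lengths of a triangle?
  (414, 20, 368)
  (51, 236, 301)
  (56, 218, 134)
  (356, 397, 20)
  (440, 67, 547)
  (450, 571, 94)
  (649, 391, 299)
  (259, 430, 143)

1

(20,368,414): 20+368 ≤ 414 → not valid
(51,236,301): 51+236 ≤ 301 → not valid
(56,134,218): 56+134 ≤ 218 → not valid
(20,356,397): 20+356 ≤ 397 → not valid
(67,440,547): 67+440 ≤ 547 → not valid
(94,450,571): 94+450 ≤ 571 → not valid
(299,391,649): 299+391 > 649 → valid
(143,259,430): 143+259 ≤ 430 → not valid
1 of the 8 triples forms a triangle.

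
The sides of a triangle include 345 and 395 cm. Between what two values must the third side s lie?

50 < s < 740

By the triangle inequality, s must be less than 345 + 395 = 740 and greater than |345 − 395| = 50.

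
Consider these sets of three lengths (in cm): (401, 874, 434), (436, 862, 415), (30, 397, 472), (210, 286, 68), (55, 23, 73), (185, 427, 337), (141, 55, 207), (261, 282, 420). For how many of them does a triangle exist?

3

(401,434,874): 401+434 ≤ 874 → not valid
(415,436,862): 415+436 ≤ 862 → not valid
(30,397,472): 30+397 ≤ 472 → not valid
(68,210,286): 68+210 ≤ 286 → not valid
(23,55,73): 23+55 > 73 → valid
(185,337,427): 185+337 > 427 → valid
(55,141,207): 55+141 ≤ 207 → not valid
(261,282,420): 261+282 > 420 → valid
3 of the 8 triples form a triangle.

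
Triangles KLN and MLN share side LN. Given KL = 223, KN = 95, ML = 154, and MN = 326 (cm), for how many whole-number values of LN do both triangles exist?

145

From triangle KLN: 128 < LN < 318.
From triangle MLN: 172 < LN < 480.
Intersection: 172 < LN < 318, so integers 173 through 317: 145 values.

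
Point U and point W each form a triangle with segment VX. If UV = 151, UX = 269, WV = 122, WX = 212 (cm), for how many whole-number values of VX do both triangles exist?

215

From triangle UVX: 118 < VX < 420.
From triangle WVX: 90 < VX < 334.
Intersection: 118 < VX < 334, so integers 119 through 333: 215 values.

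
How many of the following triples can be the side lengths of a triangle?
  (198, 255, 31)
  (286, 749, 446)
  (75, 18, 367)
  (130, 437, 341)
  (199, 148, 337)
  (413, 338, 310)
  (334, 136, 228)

4

(31,198,255): 31+198 ≤ 255 → not valid
(286,446,749): 286+446 ≤ 749 → not valid
(18,75,367): 18+75 ≤ 367 → not valid
(130,341,437): 130+341 > 437 → valid
(148,199,337): 148+199 > 337 → valid
(310,338,413): 310+338 > 413 → valid
(136,228,334): 136+228 > 334 → valid
4 of the 7 triples form a triangle.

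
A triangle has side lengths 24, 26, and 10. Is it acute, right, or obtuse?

right

Compare the square of the longest side to the sum of squares of the other two: 10² + 24² = 676 = 26².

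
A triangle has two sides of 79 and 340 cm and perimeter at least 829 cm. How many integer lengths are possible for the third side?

9

Triangle inequality: 261 < x < 419. Perimeter ≥ 829 gives x ≥ 829 − 79 − 340 = 410.
So 410 ≤ x < 419; integers 410 through 418: 9 values.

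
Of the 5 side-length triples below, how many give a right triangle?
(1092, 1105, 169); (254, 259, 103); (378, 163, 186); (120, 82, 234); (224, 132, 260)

(1092,1105,169): 169²+1092² = 1221025 = 1105² → right
(254,259,103): 103²+254² = 75125 > 67081 = 259² → acute
(378,163,186): 163+186 ≤ 378, not a triangle
(120,82,234): 82+120 ≤ 234, not a triangle
(224,132,260): 132²+224² = 67600 = 260² → right
2 of the 5 are right.

2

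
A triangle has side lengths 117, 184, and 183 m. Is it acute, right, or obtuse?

acute

Compare the square of the longest side to the sum of squares of the other two: 117² + 183² = 47178 > 33856 = 184².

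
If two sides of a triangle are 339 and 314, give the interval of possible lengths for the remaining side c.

25 < c < 653

By the triangle inequality, c must be less than 339 + 314 = 653 and greater than |339 − 314| = 25.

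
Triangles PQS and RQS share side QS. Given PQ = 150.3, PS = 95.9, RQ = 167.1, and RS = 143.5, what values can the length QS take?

54.4 < QS < 246.2

From triangle PQS: |150.3 − 95.9| < QS < 150.3 + 95.9, i.e. 54.4 < QS < 246.2.
From triangle RQS: 23.6 < QS < 310.6.
Both must hold, so QS lies in the intersection.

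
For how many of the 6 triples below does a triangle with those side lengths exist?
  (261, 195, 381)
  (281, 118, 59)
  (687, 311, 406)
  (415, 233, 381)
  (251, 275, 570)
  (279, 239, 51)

4

(195,261,381): 195+261 > 381 → valid
(59,118,281): 59+118 ≤ 281 → not valid
(311,406,687): 311+406 > 687 → valid
(233,381,415): 233+381 > 415 → valid
(251,275,570): 251+275 ≤ 570 → not valid
(51,239,279): 51+239 > 279 → valid
4 of the 6 triples form a triangle.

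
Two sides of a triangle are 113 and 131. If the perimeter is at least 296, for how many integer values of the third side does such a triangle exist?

192

Triangle inequality: 18 < x < 244. Perimeter ≥ 296 gives x ≥ 296 − 113 − 131 = 52.
So 52 ≤ x < 244; integers 52 through 243: 192 values.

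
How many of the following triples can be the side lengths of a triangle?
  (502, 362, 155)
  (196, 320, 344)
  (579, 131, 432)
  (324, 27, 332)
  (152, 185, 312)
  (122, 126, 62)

5

(155,362,502): 155+362 > 502 → valid
(196,320,344): 196+320 > 344 → valid
(131,432,579): 131+432 ≤ 579 → not valid
(27,324,332): 27+324 > 332 → valid
(152,185,312): 152+185 > 312 → valid
(62,122,126): 62+122 > 126 → valid
5 of the 6 triples form a triangle.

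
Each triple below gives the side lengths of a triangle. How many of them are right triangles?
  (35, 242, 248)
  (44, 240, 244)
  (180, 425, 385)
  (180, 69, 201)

2

(35,242,248): 35²+242² = 59789 < 61504 = 248² → obtuse
(44,240,244): 44²+240² = 59536 = 244² → right
(180,425,385): 180²+385² = 180625 = 425² → right
(180,69,201): 69²+180² = 37161 < 40401 = 201² → obtuse
2 of the 4 are right.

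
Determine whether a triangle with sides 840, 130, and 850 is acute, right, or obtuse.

Compare the square of the longest side to the sum of squares of the other two: 130² + 840² = 722500 = 850².

right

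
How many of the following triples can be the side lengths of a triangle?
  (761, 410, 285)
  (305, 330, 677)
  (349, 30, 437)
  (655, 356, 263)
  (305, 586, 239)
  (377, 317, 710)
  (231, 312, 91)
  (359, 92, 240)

1

(285,410,761): 285+410 ≤ 761 → not valid
(305,330,677): 305+330 ≤ 677 → not valid
(30,349,437): 30+349 ≤ 437 → not valid
(263,356,655): 263+356 ≤ 655 → not valid
(239,305,586): 239+305 ≤ 586 → not valid
(317,377,710): 317+377 ≤ 710 → not valid
(91,231,312): 91+231 > 312 → valid
(92,240,359): 92+240 ≤ 359 → not valid
1 of the 8 triples forms a triangle.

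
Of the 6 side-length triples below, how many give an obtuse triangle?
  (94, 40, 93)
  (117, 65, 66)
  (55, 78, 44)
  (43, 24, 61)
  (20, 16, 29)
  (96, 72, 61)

5

(94,40,93): 40²+93² = 10249 > 8836 = 94² → acute
(117,65,66): 65²+66² = 8581 < 13689 = 117² → obtuse
(55,78,44): 44²+55² = 4961 < 6084 = 78² → obtuse
(43,24,61): 24²+43² = 2425 < 3721 = 61² → obtuse
(20,16,29): 16²+20² = 656 < 841 = 29² → obtuse
(96,72,61): 61²+72² = 8905 < 9216 = 96² → obtuse
5 of the 6 are obtuse.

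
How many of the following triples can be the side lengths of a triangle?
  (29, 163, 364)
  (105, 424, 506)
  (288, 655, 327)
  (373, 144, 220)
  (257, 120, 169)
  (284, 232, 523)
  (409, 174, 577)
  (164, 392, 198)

(29,163,364): 29+163 ≤ 364 → not valid
(105,424,506): 105+424 > 506 → valid
(288,327,655): 288+327 ≤ 655 → not valid
(144,220,373): 144+220 ≤ 373 → not valid
(120,169,257): 120+169 > 257 → valid
(232,284,523): 232+284 ≤ 523 → not valid
(174,409,577): 174+409 > 577 → valid
(164,198,392): 164+198 ≤ 392 → not valid
3 of the 8 triples form a triangle.

3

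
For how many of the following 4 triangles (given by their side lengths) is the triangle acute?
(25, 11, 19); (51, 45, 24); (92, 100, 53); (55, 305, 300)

1

(25,11,19): 11²+19² = 482 < 625 = 25² → obtuse
(51,45,24): 24²+45² = 2601 = 51² → right
(92,100,53): 53²+92² = 11273 > 10000 = 100² → acute
(55,305,300): 55²+300² = 93025 = 305² → right
1 of the 4 is acute.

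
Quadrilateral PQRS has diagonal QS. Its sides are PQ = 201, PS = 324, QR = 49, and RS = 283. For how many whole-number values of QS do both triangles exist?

97

From triangle PQS: 123 < QS < 525.
From triangle RQS: 234 < QS < 332.
Intersection: 234 < QS < 332, so integers 235 through 331: 97 values.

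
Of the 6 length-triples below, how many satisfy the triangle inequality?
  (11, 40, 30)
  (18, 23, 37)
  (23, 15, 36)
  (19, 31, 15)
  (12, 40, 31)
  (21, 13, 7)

5

(11,30,40): 11+30 > 40 → valid
(18,23,37): 18+23 > 37 → valid
(15,23,36): 15+23 > 36 → valid
(15,19,31): 15+19 > 31 → valid
(12,31,40): 12+31 > 40 → valid
(7,13,21): 7+13 ≤ 21 → not valid
5 of the 6 triples form a triangle.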